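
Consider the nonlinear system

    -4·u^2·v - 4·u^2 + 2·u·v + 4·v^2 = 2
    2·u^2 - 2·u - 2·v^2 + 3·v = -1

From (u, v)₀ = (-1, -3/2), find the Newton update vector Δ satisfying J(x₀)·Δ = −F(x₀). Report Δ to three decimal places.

(0.211, 0.585)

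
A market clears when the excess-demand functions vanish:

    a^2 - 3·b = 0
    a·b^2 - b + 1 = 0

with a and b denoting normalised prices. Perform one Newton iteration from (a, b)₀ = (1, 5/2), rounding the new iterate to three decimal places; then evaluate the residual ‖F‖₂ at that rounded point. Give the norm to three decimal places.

0.958

At (1, 5/2): F = (-6.500, 4.750).
Jacobian J = [[2·a, -3], [b^2, 2·a·b - 1]].
At the point, J = [[2.000, -3.000], [6.250, 4.000]] (det J = 26.750).
Solving J·Δ = −F gives Δ = (0.439, -1.874).
Then the next iterate is (a, b)₁ = (1.439, 0.626).
Re-evaluating at (1.439, 0.626): F = (0.19272, 0.93791), so ‖F‖₂ = 0.958.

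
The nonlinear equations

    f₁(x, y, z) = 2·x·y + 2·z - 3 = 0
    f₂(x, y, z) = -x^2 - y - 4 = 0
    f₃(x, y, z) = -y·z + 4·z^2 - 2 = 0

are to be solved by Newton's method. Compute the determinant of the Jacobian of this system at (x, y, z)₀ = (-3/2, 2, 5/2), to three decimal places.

J = [[2·y, 2·x, 2], [-2·x, -1, 0], [0, -z, -y + 8·z]].
At the point, J = [[4.000, -3.000, 2.000], [3.000, -1.000, 0.000], [0.000, -2.500, 18.000]].
det J = 75.000.

75.000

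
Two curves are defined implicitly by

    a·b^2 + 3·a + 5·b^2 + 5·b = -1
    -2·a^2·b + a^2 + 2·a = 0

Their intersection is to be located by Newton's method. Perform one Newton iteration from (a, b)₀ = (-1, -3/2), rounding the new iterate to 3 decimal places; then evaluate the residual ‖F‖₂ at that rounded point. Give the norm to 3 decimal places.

0.467

At (-1, -3/2): F = (-0.500, 2.000).
Jacobian J = [[b^2 + 3, 2·a·b + 10·b + 5], [-4·a·b + 2·a + 2, -2·a^2]].
At the point, J = [[5.250, -7.000], [-6.000, -2.000]] (det J = -52.500).
Solving J·Δ = −F gives Δ = (0.286, 0.143).
Then the next iterate is (a, b)₁ = (-0.714, -1.357).
Re-evaluating at (-0.714, -1.357): F = (-0.03455, 0.46538), so ‖F‖₂ = 0.467.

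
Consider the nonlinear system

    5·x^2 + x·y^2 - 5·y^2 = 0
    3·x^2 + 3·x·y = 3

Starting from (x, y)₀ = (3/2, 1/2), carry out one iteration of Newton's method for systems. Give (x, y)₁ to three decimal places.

(0.858, 0.665)

At (3/2, 1/2): F = (10.375, 6.000).
Jacobian J = [[10·x + y^2, 2·x·y - 10·y], [6·x + 3·y, 3·x]].
At the point, J = [[15.250, -3.500], [10.500, 4.500]] (det J = 105.375).
Solving J·Δ = −F gives Δ = (-0.642, 0.165).
Then the next iterate is (x, y)₁ = (0.858, 0.665).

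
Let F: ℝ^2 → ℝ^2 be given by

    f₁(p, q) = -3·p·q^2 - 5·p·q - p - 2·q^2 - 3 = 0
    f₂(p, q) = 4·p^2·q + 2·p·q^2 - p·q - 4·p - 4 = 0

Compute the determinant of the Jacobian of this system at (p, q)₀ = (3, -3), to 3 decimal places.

J = [[-3·q^2 - 5·q - 1, -6·p·q - 5·p - 4·q], [8·p·q + 2·q^2 - q - 4, 4·p^2 + 4·p·q - p]].
At the point, J = [[-13.000, 51.000], [-55.000, -3.000]].
det J = 2844.000.

2844.000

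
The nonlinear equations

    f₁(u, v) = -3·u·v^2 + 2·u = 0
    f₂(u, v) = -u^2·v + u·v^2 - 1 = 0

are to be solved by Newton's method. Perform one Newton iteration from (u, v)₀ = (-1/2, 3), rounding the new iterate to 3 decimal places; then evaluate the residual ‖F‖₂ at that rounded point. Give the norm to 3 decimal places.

At (-1/2, 3): F = (12.500, -6.250).
Jacobian J = [[-3·v^2 + 2, -6·u·v], [-2·u·v + v^2, -u^2 + 2·u·v]].
At the point, J = [[-25.000, 9.000], [12.000, -3.250]] (det J = -26.750).
Solving J·Δ = −F gives Δ = (0.584, 0.234).
Then the next iterate is (u, v)₁ = (0.084, 3.234).
Re-evaluating at (0.084, 3.234): F = (-2.46761, -0.14428), so ‖F‖₂ = 2.472.

2.472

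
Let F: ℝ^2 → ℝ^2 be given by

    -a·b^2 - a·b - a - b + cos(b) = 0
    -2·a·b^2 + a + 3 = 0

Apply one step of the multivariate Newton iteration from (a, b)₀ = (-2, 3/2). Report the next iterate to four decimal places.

(-0.9769, 0.9651)

At (-2, 3/2): F = (8.070737, 10.0000).
Jacobian J = [[-b^2 - b - 1, -2·a·b - a - sin(b) - 1], [-2·b^2 + 1, -4·a·b]].
At the point, J = [[-4.7500, 6.002505], [-3.5000, 12.0000]] (det J = -35.991232).
Solving J·Δ = −F gives Δ = (1.0231, -0.5349).
Then the next iterate is (a, b)₁ = (-0.9769, 0.9651).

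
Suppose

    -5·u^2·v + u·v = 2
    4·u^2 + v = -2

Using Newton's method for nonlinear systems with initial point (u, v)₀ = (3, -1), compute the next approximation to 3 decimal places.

(1.463, -1.109)

At (3, -1): F = (40.000, 37.000).
Jacobian J = [[-10·u·v + v, -5·u^2 + u], [8·u, 1]].
At the point, J = [[29.000, -42.000], [24.000, 1.000]] (det J = 1037.000).
Solving J·Δ = −F gives Δ = (-1.537, -0.109).
Then the next iterate is (u, v)₁ = (1.463, -1.109).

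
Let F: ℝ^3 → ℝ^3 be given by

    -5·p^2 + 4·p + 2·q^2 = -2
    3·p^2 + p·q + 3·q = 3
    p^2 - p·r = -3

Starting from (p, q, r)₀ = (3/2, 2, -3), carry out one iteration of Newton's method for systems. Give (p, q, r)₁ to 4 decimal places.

(0.9136, 0.6000, 1.1545)

At (3/2, 2, -3): F = (4.7500, 12.7500, 9.7500).
Jacobian J = [[-10·p + 4, 4·q, 0], [6·p + q, p + 3, 0], [2·p - r, 0, -p]].
At the point, J = [[-11.0000, 8.0000, 0.0000], [11.0000, 4.5000, 0.0000], [6.0000, 0.0000, -1.5000]] (det J = 206.2500).
Solving J·Δ = −F gives Δ = (-0.5864, -1.4000, 4.1545).
Then the next iterate is (p, q, r)₁ = (0.9136, 0.6000, 1.1545).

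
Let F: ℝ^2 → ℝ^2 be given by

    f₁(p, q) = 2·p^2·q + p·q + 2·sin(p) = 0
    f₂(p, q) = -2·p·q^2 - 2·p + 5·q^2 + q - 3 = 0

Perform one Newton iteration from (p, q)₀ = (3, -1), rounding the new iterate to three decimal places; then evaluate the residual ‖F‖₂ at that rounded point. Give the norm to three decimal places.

70.422

At (3, -1): F = (-20.71776, -11.000).
Jacobian J = [[4·p·q + q + 2·cos(p), 2·p^2 + p], [-2·q^2 - 2, -4·p·q + 10·q + 1]].
At the point, J = [[-14.97998, 21.000], [-4.000, 3.000]] (det J = 39.06005).
Solving J·Δ = −F gives Δ = (-4.323, -2.097).
Then the next iterate is (p, q)₁ = (-1.323, -3.097).
Re-evaluating at (-1.323, -3.097): F = (-8.68312, 69.88491), so ‖F‖₂ = 70.422.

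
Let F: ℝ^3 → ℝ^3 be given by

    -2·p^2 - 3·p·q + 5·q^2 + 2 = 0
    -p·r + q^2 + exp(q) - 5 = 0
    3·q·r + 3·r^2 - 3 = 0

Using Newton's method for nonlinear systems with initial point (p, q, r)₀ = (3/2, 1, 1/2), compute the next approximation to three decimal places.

(1.547, 1.440, 0.515)

At (3/2, 1, 1/2): F = (-2.000, -2.03172, -0.750).
Jacobian J = [[-4·p - 3·q, -3·p + 10·q, 0], [-r, 2·q + exp(q), -p], [0, 3·r, 3·q + 6·r]].
At the point, J = [[-9.000, 5.500, 0.000], [-0.500, 4.71828, -1.500], [0.000, 1.500, 6.000]] (det J = -258.53722).
Solving J·Δ = −F gives Δ = (0.047, 0.440, 0.015).
Then the next iterate is (p, q, r)₁ = (1.547, 1.440, 0.515).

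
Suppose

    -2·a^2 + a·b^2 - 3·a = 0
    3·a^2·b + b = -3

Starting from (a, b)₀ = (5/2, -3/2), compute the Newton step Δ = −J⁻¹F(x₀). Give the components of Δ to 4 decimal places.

At (5/2, -3/2): F = (-14.3750, -26.6250).
Jacobian J = [[-4·a + b^2 - 3, 2·a·b], [6·a·b, 3·a^2 + 1]].
At the point, J = [[-10.7500, -7.5000], [-22.5000, 19.7500]] (det J = -381.0625).
Solving J·Δ = −F gives Δ = (-1.2691, -0.0977).

(-1.2691, -0.0977)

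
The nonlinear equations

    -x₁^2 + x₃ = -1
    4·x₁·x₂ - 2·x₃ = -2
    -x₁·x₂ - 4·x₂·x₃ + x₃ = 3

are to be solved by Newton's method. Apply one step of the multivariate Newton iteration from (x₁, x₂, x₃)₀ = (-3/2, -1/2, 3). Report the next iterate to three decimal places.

(-1.782, -0.272, 2.097)

At (-3/2, -1/2, 3): F = (1.750, -1.000, 5.250).
Jacobian J = [[-2·x₁, 0, 1], [4·x₂, 4·x₁, -2], [-x₂, -x₁ - 4·x₃, -4·x₂ + 1]].
At the point, J = [[3.000, 0.000, 1.000], [-2.000, -6.000, -2.000], [0.500, -10.500, 3.000]] (det J = -93.000).
Solving J·Δ = −F gives Δ = (-0.282, 0.228, -0.903).
Then the next iterate is (x₁, x₂, x₃)₁ = (-1.782, -0.272, 2.097).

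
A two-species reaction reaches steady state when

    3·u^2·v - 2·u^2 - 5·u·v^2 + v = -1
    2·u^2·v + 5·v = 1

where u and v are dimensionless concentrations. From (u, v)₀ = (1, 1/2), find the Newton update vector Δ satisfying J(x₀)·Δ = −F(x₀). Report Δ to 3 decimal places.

(0.055, -0.373)

At (1, 1/2): F = (-0.250, 2.500).
Jacobian J = [[6·u·v - 4·u - 5·v^2, 3·u^2 - 10·u·v + 1], [4·u·v, 2·u^2 + 5]].
At the point, J = [[-2.250, -1.000], [2.000, 7.000]] (det J = -13.750).
Solving J·Δ = −F gives Δ = (0.055, -0.373).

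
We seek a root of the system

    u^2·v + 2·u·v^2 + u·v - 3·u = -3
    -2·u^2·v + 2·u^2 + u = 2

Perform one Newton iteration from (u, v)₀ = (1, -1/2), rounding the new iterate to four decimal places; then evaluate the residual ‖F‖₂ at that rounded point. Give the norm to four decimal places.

0.5754

At (1, -1/2): F = (-0.5000, 2.0000).
Jacobian J = [[2·u·v + 2·v^2 + v - 3, u^2 + 4·u·v + u], [-4·u·v + 4·u + 1, -2·u^2]].
At the point, J = [[-4.0000, 0.0000], [7.0000, -2.0000]] (det J = 8.0000).
Solving J·Δ = −F gives Δ = (-0.1250, 0.5625).
Then the next iterate is (u, v)₁ = (0.8750, 0.0625).
Re-evaluating at (0.8750, 0.0625): F = (0.484375, 0.310547), so ‖F‖₂ = 0.5754.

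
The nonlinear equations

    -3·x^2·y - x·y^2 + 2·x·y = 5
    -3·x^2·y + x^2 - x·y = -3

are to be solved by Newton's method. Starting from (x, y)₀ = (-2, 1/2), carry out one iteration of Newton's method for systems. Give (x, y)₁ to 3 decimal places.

At (-2, 1/2): F = (-12.500, 2.000).
Jacobian J = [[-6·x·y - y^2 + 2·y, -3·x^2 - 2·x·y + 2·x], [-6·x·y + 2·x - y, -3·x^2 - x]].
At the point, J = [[6.750, -14.000], [1.500, -10.000]] (det J = -46.500).
Solving J·Δ = −F gives Δ = (3.290, 0.694).
Then the next iterate is (x, y)₁ = (1.290, 1.194).

(1.290, 1.194)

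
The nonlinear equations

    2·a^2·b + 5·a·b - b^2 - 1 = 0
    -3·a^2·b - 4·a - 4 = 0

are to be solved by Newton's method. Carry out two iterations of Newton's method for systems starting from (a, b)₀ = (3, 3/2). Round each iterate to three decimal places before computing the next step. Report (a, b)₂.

(-0.935, 5.473)

At (3, 3/2): F = (46.250, -56.500).
Jacobian J = [[4·a·b + 5·b, 2·a^2 + 5·a - 2·b], [-6·a·b - 4, -3·a^2]].
At the point, J = [[25.500, 30.000], [-31.000, -27.000]] (det J = 241.500).
Solving J·Δ = −F gives Δ = (-1.848, 0.029).
Then the next iterate is (a, b)₁ = (1.152, 1.529).
Round to (1.152, 1.529) and repeat: F = (9.52748, -14.69543), J = [[14.69063, 5.35621], [-14.56845, -3.98131]].
Δ = (-2.087, 3.944), so (a, b)₂ = (-0.935, 5.473).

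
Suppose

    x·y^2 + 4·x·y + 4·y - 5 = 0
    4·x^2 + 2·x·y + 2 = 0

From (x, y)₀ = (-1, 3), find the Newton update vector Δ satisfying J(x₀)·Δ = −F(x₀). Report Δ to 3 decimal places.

(0.519, -0.519)

At (-1, 3): F = (-14.000, 0.000).
Jacobian J = [[y^2 + 4·y, 2·x·y + 4·x + 4], [8·x + 2·y, 2·x]].
At the point, J = [[21.000, -6.000], [-2.000, -2.000]] (det J = -54.000).
Solving J·Δ = −F gives Δ = (0.519, -0.519).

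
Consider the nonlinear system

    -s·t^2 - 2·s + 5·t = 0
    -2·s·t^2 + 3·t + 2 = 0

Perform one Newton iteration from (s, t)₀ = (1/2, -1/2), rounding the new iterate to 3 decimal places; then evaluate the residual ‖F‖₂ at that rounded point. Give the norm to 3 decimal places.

2.817

At (1/2, -1/2): F = (-3.625, 0.250).
Jacobian J = [[-t^2 - 2, -2·s·t + 5], [-2·t^2, -4·s·t + 3]].
At the point, J = [[-2.250, 5.500], [-0.500, 4.000]] (det J = -6.250).
Solving J·Δ = −F gives Δ = (-2.540, -0.380).
Then the next iterate is (s, t)₁ = (-2.040, -0.880).
Re-evaluating at (-2.040, -0.880): F = (1.25978, 2.51955), so ‖F‖₂ = 2.817.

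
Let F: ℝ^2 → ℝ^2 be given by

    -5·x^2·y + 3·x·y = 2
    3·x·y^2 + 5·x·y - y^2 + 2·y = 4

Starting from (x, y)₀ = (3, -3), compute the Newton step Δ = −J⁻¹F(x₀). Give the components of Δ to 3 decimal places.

(-1.286, 0.051)

At (3, -3): F = (106.000, 17.000).
Jacobian J = [[-10·x·y + 3·y, -5·x^2 + 3·x], [3·y^2 + 5·y, 6·x·y + 5·x - 2·y + 2]].
At the point, J = [[81.000, -36.000], [12.000, -31.000]] (det J = -2079.000).
Solving J·Δ = −F gives Δ = (-1.286, 0.051).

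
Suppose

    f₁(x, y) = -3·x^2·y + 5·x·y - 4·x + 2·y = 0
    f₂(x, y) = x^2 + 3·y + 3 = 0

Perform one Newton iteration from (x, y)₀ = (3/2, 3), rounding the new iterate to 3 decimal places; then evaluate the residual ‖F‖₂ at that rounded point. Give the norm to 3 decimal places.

At (3/2, 3): F = (2.250, 14.250).
Jacobian J = [[-6·x·y + 5·y - 4, -3·x^2 + 5·x + 2], [2·x, 3]].
At the point, J = [[-16.000, 2.750], [3.000, 3.000]] (det J = -56.250).
Solving J·Δ = −F gives Δ = (-0.577, -4.173).
Then the next iterate is (x, y)₁ = (0.923, -1.173).
Re-evaluating at (0.923, -1.173): F = (-8.45346, 0.33293), so ‖F‖₂ = 8.460.

8.460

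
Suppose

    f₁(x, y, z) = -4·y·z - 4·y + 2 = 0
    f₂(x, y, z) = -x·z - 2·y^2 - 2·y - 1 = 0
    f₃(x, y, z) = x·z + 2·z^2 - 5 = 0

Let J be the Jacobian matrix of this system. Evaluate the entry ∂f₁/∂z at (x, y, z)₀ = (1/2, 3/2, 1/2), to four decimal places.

-6.0000

∂f₁/∂z = -4·y.
At (1/2, 3/2, 1/2) this is -6.0000.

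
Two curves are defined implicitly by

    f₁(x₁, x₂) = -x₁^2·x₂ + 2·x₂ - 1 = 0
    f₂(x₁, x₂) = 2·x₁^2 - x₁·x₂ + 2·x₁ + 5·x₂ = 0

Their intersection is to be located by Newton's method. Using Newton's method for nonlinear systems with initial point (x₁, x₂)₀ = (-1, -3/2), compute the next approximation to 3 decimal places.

(-1.343, -0.029)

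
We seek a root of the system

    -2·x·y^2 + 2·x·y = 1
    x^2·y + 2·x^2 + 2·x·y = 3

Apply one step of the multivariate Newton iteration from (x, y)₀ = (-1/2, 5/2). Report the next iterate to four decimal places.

(-4.7586, -6.1724)

At (-1/2, 5/2): F = (2.7500, -4.3750).
Jacobian J = [[-2·y^2 + 2·y, -4·x·y + 2·x], [2·x·y + 4·x + 2·y, x^2 + 2·x]].
At the point, J = [[-7.5000, 4.0000], [0.5000, -0.7500]] (det J = 3.6250).
Solving J·Δ = −F gives Δ = (-4.2586, -8.6724).
Then the next iterate is (x, y)₁ = (-4.7586, -6.1724).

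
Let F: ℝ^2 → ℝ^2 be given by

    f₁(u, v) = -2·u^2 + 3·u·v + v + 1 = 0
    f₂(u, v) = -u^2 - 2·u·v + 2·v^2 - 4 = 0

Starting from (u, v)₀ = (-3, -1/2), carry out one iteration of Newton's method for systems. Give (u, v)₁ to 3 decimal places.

(-1.204, 0.232)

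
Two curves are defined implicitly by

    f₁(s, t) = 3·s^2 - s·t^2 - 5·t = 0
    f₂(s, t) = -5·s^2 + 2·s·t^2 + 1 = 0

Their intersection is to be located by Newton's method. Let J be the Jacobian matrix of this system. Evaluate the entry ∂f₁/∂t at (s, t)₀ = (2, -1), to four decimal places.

-1.0000

∂f₁/∂t = -2·s·t - 5.
At (2, -1) this is -1.0000.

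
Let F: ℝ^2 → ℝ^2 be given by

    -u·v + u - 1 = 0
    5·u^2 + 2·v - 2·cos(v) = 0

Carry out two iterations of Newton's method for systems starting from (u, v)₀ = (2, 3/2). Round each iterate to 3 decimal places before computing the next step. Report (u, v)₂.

(0.768, -0.053)

At (2, 3/2): F = (-2.000, 22.85853).
Jacobian J = [[-v + 1, -u], [10·u, 2·sin(v) + 2]].
At the point, J = [[-0.500, -2.000], [20.000, 3.99499]] (det J = 38.00251).
Solving J·Δ = −F gives Δ = (-0.993, -0.752).
Then the next iterate is (u, v)₁ = (1.007, 0.748).
Round to (1.007, 0.748) and repeat: F = (-0.74624, 5.10014), J = [[0.252, -1.007], [10.070, 3.36035]].
Δ = (-0.239, -0.801), so (u, v)₂ = (0.768, -0.053).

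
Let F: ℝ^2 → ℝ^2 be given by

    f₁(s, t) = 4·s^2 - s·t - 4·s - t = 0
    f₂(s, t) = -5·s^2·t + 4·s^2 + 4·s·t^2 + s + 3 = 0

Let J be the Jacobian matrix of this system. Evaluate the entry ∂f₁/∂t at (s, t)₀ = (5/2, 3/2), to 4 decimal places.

-3.5000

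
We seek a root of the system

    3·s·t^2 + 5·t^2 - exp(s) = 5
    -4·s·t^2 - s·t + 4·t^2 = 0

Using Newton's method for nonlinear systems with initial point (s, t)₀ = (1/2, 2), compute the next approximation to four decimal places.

At (1/2, 2): F = (19.351279, 7.0000).
Jacobian J = [[3·t^2 - exp(s), 6·s·t + 10·t], [-4·t^2 - t, -8·s·t - s + 8·t]].
At the point, J = [[10.351279, 26.0000], [-18.0000, 7.5000]] (det J = 545.634590).
Solving J·Δ = −F gives Δ = (0.0676, -0.7712).
Then the next iterate is (s, t)₁ = (0.5676, 1.2288).

(0.5676, 1.2288)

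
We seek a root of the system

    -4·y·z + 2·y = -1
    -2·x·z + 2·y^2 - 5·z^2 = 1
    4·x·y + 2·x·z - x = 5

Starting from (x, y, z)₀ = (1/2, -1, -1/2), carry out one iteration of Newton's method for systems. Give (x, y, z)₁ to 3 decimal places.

(-0.665, -0.739, -0.011)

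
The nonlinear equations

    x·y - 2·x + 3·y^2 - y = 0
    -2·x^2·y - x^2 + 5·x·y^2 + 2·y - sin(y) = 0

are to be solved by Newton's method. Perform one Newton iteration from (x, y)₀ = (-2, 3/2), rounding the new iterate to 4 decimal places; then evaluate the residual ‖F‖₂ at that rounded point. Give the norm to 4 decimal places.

10.1803

At (-2, 3/2): F = (6.2500, -36.497495).
Jacobian J = [[y - 2, x + 6·y - 1], [-4·x·y - 2·x + 5·y^2, -2·x^2 + 10·x·y - cos(y) + 2]].
At the point, J = [[-0.5000, 6.0000], [27.2500, -36.070737]] (det J = -145.464631).
Solving J·Δ = −F gives Δ = (-0.0444, -1.0454).
Then the next iterate is (x, y)₁ = (-2.0444, 0.4546).
Re-evaluating at (-2.0444, 0.4546): F = (3.324799, -9.622031), so ‖F‖₂ = 10.1803.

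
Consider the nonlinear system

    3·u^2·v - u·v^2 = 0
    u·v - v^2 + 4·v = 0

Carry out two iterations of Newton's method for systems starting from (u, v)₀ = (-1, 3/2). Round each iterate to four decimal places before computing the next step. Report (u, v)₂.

(-1.8671, -0.6900)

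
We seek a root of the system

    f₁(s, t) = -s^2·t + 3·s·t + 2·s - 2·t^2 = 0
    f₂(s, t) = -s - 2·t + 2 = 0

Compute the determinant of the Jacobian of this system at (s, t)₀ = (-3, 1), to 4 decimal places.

J = [[-2·s·t + 3·t + 2, -s^2 + 3·s - 4·t], [-1, -2]].
At the point, J = [[11.0000, -22.0000], [-1.0000, -2.0000]].
det J = -44.0000.

-44.0000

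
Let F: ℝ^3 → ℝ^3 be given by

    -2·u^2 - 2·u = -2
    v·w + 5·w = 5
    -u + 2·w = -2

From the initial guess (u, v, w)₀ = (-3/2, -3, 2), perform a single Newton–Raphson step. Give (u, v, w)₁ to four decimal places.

At (-3/2, -3, 2): F = (0.5000, -1.0000, 7.5000).
Jacobian J = [[-4·u - 2, 0, 0], [0, w, v + 5], [-1, 0, 2]].
At the point, J = [[4.0000, 0.0000, 0.0000], [0.0000, 2.0000, 2.0000], [-1.0000, 0.0000, 2.0000]] (det J = 16.0000).
Solving J·Δ = −F gives Δ = (-0.1250, 4.3125, -3.8125).
Then the next iterate is (u, v, w)₁ = (-1.6250, 1.3125, -1.8125).

(-1.6250, 1.3125, -1.8125)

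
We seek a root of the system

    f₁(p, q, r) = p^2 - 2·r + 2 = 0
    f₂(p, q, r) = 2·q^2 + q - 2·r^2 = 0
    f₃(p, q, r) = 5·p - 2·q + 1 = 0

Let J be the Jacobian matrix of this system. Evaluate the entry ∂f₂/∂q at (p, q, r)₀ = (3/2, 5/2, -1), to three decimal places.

∂f₂/∂q = 4·q + 1.
At (3/2, 5/2, -1) this is 11.000.

11.000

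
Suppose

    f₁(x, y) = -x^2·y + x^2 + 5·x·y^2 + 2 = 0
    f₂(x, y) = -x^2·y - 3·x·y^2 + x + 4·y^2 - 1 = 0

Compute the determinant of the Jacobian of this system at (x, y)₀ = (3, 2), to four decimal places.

767.0000

J = [[-2·x·y + 2·x + 5·y^2, -x^2 + 10·x·y], [-2·x·y - 3·y^2 + 1, -x^2 - 6·x·y + 8·y]].
At the point, J = [[14.0000, 51.0000], [-23.0000, -29.0000]].
det J = 767.0000.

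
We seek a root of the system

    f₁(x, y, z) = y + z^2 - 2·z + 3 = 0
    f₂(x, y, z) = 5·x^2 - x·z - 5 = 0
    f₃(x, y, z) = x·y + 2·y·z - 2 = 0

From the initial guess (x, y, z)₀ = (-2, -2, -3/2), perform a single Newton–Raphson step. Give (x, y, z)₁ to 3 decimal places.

(-1.211, -1.755, -0.201)

At (-2, -2, -3/2): F = (6.250, 12.000, 8.000).
Jacobian J = [[0, 1, 2·z - 2], [10·x - z, 0, -x], [y, x + 2·z, 2·y]].
At the point, J = [[0.000, 1.000, -5.000], [-18.500, 0.000, 2.000], [-2.000, -5.000, -4.000]] (det J = -540.500).
Solving J·Δ = −F gives Δ = (0.789, 0.245, 1.299).
Then the next iterate is (x, y, z)₁ = (-1.211, -1.755, -0.201).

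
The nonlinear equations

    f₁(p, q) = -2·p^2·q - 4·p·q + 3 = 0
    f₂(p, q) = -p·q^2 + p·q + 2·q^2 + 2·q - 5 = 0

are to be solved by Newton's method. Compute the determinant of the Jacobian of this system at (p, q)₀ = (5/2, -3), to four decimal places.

J = [[-4·p·q - 4·q, -2·p^2 - 4·p], [-q^2 + q, -2·p·q + p + 4·q + 2]].
At the point, J = [[42.0000, -22.5000], [-12.0000, 7.5000]].
det J = 45.0000.

45.0000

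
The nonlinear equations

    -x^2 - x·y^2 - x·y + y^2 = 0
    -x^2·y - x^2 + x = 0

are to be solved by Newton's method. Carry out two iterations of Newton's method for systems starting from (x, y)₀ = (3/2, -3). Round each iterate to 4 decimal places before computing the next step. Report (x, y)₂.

(3.6893, -3.5893)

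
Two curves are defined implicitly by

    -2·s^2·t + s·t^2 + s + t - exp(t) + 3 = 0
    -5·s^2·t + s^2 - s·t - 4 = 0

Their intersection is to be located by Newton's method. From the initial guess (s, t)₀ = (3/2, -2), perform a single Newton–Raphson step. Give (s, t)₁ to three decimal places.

At (3/2, -2): F = (17.36466, 23.750).
Jacobian J = [[-4·s·t + t^2 + 1, -2·s^2 + 2·s·t - exp(t) + 1], [-10·s·t + 2·s - t, -5·s^2 - s]].
At the point, J = [[17.000, -9.63534], [35.000, -12.750]] (det J = 120.48673).
Solving J·Δ = −F gives Δ = (-0.062, 1.693).
Then the next iterate is (s, t)₁ = (1.438, -0.307).

(1.438, -0.307)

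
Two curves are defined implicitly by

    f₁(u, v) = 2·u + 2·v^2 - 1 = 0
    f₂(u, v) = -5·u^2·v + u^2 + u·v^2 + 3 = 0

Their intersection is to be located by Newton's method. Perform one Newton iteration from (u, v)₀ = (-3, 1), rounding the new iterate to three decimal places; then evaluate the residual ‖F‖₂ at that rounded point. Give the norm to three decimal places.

4.213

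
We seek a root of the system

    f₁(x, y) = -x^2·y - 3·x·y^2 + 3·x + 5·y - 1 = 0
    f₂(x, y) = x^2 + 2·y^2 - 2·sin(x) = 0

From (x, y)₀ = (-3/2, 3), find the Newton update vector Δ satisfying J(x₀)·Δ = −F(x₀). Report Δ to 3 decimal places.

(-1.650, -2.286)

At (-3/2, 3): F = (43.250, 22.24499).
Jacobian J = [[-2·x·y - 3·y^2 + 3, -x^2 - 6·x·y + 5], [2·x - 2·cos(x), 4·y]].
At the point, J = [[-15.000, 29.750], [-3.14147, 12.000]] (det J = -86.54114).
Solving J·Δ = −F gives Δ = (-1.650, -2.286).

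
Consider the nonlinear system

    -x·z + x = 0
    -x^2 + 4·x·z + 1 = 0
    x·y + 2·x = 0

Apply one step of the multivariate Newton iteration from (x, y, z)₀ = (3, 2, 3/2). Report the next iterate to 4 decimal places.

At (3, 2, 3/2): F = (-1.5000, 10.0000, 12.0000).
Jacobian J = [[-z + 1, 0, -x], [-2·x + 4·z, 0, 4·x], [y + 2, x, 0]].
At the point, J = [[-0.5000, 0.0000, -3.0000], [0.0000, 0.0000, 12.0000], [4.0000, 3.0000, 0.0000]] (det J = 18.0000).
Solving J·Δ = −F gives Δ = (2.0000, -6.6667, -0.8333).
Then the next iterate is (x, y, z)₁ = (5.0000, -4.6667, 0.6667).

(5.0000, -4.6667, 0.6667)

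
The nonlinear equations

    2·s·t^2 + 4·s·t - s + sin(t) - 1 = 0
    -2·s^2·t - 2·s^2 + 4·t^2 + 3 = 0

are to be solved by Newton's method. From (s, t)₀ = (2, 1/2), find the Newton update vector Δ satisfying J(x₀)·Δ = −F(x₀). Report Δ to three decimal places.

(-0.627, -0.120)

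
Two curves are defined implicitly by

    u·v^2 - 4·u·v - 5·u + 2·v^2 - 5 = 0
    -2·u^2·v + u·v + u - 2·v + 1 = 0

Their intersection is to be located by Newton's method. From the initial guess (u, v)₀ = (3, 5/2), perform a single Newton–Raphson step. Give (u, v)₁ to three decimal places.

At (3, 5/2): F = (-18.750, -38.500).
Jacobian J = [[v^2 - 4·v - 5, 2·u·v - 4·u + 4·v], [-4·u·v + v + 1, -2·u^2 + u - 2]].
At the point, J = [[-8.750, 13.000], [-26.500, -17.000]] (det J = 493.250).
Solving J·Δ = −F gives Δ = (-1.661, 0.324).
Then the next iterate is (u, v)₁ = (1.339, 2.824).

(1.339, 2.824)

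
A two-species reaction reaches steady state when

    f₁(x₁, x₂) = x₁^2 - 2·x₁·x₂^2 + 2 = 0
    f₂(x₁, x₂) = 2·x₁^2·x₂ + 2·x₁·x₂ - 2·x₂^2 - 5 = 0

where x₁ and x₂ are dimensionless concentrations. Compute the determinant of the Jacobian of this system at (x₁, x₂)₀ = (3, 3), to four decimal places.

J = [[2·x₁ - 2·x₂^2, -4·x₁·x₂], [4·x₁·x₂ + 2·x₂, 2·x₁^2 + 2·x₁ - 4·x₂]].
At the point, J = [[-12.0000, -36.0000], [42.0000, 12.0000]].
det J = 1368.0000.

1368.0000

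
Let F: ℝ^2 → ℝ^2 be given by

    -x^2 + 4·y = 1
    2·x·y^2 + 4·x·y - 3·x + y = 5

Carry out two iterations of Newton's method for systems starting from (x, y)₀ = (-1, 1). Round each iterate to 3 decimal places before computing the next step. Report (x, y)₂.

At (-1, 1): F = (2.000, -7.000).
Jacobian J = [[-2·x, 4], [2·y^2 + 4·y - 3, 4·x·y + 4·x + 1]].
At the point, J = [[2.000, 4.000], [3.000, -7.000]] (det J = -26.000).
Solving J·Δ = −F gives Δ = (0.538, -0.769).
Then the next iterate is (x, y)₁ = (-0.462, 0.231).
Round to (-0.462, 0.231) and repeat: F = (-0.28944, -3.85919), J = [[0.924, 4.000], [-1.96928, -1.27489]].
Δ = (-2.359, 0.617), so (x, y)₂ = (-2.821, 0.848).

(-2.821, 0.848)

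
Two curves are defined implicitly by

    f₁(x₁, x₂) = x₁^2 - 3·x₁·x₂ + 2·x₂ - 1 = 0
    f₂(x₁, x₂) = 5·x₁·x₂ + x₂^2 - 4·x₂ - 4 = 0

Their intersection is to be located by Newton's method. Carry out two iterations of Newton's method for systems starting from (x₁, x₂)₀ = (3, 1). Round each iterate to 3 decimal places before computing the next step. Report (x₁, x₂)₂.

(1.855, 0.683)

At (3, 1): F = (1.000, 8.000).
Jacobian J = [[2·x₁ - 3·x₂, -3·x₁ + 2], [5·x₂, 5·x₁ + 2·x₂ - 4]].
At the point, J = [[3.000, -7.000], [5.000, 13.000]] (det J = 74.000).
Solving J·Δ = −F gives Δ = (-0.932, -0.257).
Then the next iterate is (x₁, x₂)₁ = (2.068, 0.743).
Round to (2.068, 0.743) and repeat: F = (0.15305, 1.26267), J = [[1.907, -4.204], [3.715, 7.826]].
Δ = (-0.213, -0.060), so (x₁, x₂)₂ = (1.855, 0.683).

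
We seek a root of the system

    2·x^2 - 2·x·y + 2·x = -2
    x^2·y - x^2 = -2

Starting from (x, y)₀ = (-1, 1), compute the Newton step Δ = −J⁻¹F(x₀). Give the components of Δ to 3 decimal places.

(0.000, -2.000)

At (-1, 1): F = (4.000, 2.000).
Jacobian J = [[4·x - 2·y + 2, -2·x], [2·x·y - 2·x, x^2]].
At the point, J = [[-4.000, 2.000], [0.000, 1.000]] (det J = -4.000).
Solving J·Δ = −F gives Δ = (0.000, -2.000).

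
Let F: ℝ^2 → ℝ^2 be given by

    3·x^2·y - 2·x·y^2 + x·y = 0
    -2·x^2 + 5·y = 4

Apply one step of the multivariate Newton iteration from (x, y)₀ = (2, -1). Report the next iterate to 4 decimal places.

(-0.8119, -2.0990)

At (2, -1): F = (-18.0000, -17.0000).
Jacobian J = [[6·x·y - 2·y^2 + y, 3·x^2 - 4·x·y + x], [-4·x, 5]].
At the point, J = [[-15.0000, 22.0000], [-8.0000, 5.0000]] (det J = 101.0000).
Solving J·Δ = −F gives Δ = (-2.8119, -1.0990).
Then the next iterate is (x, y)₁ = (-0.8119, -2.0990).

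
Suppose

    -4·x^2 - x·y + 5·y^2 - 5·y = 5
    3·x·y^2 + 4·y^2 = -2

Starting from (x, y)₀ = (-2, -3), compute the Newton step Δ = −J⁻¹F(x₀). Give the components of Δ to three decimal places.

At (-2, -3): F = (33.000, -16.000).
Jacobian J = [[-8·x - y, -x + 10·y - 5], [3·y^2, 6·x·y + 8·y]].
At the point, J = [[19.000, -33.000], [27.000, 12.000]] (det J = 1119.000).
Solving J·Δ = −F gives Δ = (0.118, 1.068).

(0.118, 1.068)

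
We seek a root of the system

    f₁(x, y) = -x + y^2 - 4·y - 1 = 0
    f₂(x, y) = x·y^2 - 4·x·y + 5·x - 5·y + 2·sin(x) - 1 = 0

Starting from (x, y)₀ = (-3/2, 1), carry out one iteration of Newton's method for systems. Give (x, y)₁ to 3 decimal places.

At (-3/2, 1): F = (-2.500, -10.99499).
Jacobian J = [[-1, 2·y - 4], [y^2 - 4·y + 2·cos(x) + 5, 2·x·y - 4·x - 5]].
At the point, J = [[-1.000, -2.000], [2.14147, -2.000]] (det J = 6.28295).
Solving J·Δ = −F gives Δ = (2.704, -2.602).
Then the next iterate is (x, y)₁ = (1.204, -1.602).

(1.204, -1.602)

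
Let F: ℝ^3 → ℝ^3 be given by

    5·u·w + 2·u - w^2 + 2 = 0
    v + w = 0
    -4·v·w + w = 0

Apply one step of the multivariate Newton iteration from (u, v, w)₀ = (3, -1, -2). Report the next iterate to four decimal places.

(10.8333, -2.6667, 2.6667)

At (3, -1, -2): F = (-26.0000, -3.0000, -10.0000).
Jacobian J = [[5·w + 2, 0, 5·u - 2·w], [0, 1, 1], [0, -4·w, -4·v + 1]].
At the point, J = [[-8.0000, 0.0000, 19.0000], [0.0000, 1.0000, 1.0000], [0.0000, 8.0000, 5.0000]] (det J = 24.0000).
Solving J·Δ = −F gives Δ = (7.8333, -1.6667, 4.6667).
Then the next iterate is (u, v, w)₁ = (10.8333, -2.6667, 2.6667).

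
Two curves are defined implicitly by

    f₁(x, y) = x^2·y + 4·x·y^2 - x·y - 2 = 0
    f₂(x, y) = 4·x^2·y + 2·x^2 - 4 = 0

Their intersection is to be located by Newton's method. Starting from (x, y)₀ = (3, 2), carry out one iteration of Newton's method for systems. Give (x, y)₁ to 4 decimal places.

(1.8906, 1.4601)

At (3, 2): F = (58.0000, 86.0000).
Jacobian J = [[2·x·y + 4·y^2 - y, x^2 + 8·x·y - x], [8·x·y + 4·x, 4·x^2]].
At the point, J = [[26.0000, 54.0000], [60.0000, 36.0000]] (det J = -2304.0000).
Solving J·Δ = −F gives Δ = (-1.1094, -0.5399).
Then the next iterate is (x, y)₁ = (1.8906, 1.4601).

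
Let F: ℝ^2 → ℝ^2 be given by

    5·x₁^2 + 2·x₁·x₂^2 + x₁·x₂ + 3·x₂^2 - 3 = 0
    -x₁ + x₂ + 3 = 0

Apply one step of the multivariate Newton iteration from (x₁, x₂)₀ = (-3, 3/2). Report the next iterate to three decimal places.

(0.354, -2.646)

At (-3, 3/2): F = (30.750, 7.500).
Jacobian J = [[10·x₁ + 2·x₂^2 + x₂, 4·x₁·x₂ + x₁ + 6·x₂], [-1, 1]].
At the point, J = [[-24.000, -12.000], [-1.000, 1.000]] (det J = -36.000).
Solving J·Δ = −F gives Δ = (3.354, -4.146).
Then the next iterate is (x₁, x₂)₁ = (0.354, -2.646).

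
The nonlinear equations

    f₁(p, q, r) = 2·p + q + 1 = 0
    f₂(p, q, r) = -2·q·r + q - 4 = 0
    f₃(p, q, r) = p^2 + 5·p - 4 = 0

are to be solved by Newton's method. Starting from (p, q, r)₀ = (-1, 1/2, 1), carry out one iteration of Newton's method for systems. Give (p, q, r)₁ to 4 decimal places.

(1.6667, -4.3333, 1.3333)

At (-1, 1/2, 1): F = (-0.5000, -4.5000, -8.0000).
Jacobian J = [[2, 1, 0], [0, -2·r + 1, -2·q], [2·p + 5, 0, 0]].
At the point, J = [[2.0000, 1.0000, 0.0000], [0.0000, -1.0000, -1.0000], [3.0000, 0.0000, 0.0000]] (det J = -3.0000).
Solving J·Δ = −F gives Δ = (2.6667, -4.8333, 0.3333).
Then the next iterate is (p, q, r)₁ = (1.6667, -4.3333, 1.3333).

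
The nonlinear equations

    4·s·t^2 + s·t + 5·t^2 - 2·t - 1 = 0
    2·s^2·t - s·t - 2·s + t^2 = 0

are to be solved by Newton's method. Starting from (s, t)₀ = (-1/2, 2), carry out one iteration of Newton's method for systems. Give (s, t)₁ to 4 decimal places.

(-0.2801, 0.9518)

At (-1/2, 2): F = (6.0000, 7.0000).
Jacobian J = [[4·t^2 + t, 8·s·t + s + 10·t - 2], [4·s·t - t - 2, 2·s^2 - s + 2·t]].
At the point, J = [[18.0000, 9.5000], [-8.0000, 5.0000]] (det J = 166.0000).
Solving J·Δ = −F gives Δ = (0.2199, -1.0482).
Then the next iterate is (s, t)₁ = (-0.2801, 0.9518).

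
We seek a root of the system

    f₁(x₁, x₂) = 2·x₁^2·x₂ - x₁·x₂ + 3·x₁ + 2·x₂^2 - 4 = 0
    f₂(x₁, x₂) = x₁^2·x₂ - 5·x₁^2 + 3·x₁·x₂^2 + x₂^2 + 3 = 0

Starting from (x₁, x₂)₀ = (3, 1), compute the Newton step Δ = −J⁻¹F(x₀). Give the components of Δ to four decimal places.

(-1.3354, -0.1739)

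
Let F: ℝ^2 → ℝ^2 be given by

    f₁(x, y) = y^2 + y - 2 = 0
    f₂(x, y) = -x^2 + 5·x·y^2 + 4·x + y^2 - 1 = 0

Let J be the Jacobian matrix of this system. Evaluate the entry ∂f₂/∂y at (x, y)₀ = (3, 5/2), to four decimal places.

∂f₂/∂y = 10·x·y + 2·y.
At (3, 5/2) this is 80.0000.

80.0000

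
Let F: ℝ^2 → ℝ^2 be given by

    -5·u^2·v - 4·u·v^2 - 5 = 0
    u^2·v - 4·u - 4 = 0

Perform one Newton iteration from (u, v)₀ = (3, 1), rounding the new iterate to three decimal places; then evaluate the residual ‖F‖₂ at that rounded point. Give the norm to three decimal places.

At (3, 1): F = (-62.000, -7.000).
Jacobian J = [[-10·u·v - 4·v^2, -5·u^2 - 8·u·v], [2·u·v - 4, u^2]].
At the point, J = [[-34.000, -69.000], [2.000, 9.000]] (det J = -168.000).
Solving J·Δ = −F gives Δ = (-6.196, 2.155).
Then the next iterate is (u, v)₁ = (-3.196, 3.155).
Re-evaluating at (-3.196, 3.155): F = (-38.88016, 41.01048), so ‖F‖₂ = 56.511.

56.511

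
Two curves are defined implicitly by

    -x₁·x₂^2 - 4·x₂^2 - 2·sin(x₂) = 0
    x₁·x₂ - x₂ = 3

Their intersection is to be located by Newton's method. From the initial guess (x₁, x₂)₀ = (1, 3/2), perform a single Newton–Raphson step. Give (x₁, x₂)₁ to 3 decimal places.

(3.000, 0.328)

At (1, 3/2): F = (-13.24499, -3.000).
Jacobian J = [[-x₂^2, -2·x₁·x₂ - 8·x₂ - 2·cos(x₂)], [x₂, x₁ - 1]].
At the point, J = [[-2.250, -15.14147], [1.500, 0.000]] (det J = 22.71221).
Solving J·Δ = −F gives Δ = (2.000, -1.172).
Then the next iterate is (x₁, x₂)₁ = (3.000, 0.328).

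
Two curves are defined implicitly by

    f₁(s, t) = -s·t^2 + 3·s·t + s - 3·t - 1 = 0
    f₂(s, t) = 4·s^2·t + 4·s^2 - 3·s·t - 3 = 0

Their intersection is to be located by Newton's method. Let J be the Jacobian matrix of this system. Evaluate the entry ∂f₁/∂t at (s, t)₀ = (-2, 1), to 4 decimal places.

∂f₁/∂t = -2·s·t + 3·s - 3.
At (-2, 1) this is -5.0000.

-5.0000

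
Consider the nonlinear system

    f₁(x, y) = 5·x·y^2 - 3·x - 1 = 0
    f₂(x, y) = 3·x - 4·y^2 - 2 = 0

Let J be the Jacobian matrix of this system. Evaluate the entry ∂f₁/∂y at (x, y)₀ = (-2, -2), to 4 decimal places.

40.0000

∂f₁/∂y = 10·x·y.
At (-2, -2) this is 40.0000.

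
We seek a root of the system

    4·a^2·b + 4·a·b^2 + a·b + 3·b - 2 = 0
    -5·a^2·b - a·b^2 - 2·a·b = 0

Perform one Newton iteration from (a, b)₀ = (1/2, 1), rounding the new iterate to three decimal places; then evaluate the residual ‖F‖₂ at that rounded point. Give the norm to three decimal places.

1.349

At (1/2, 1): F = (4.500, -2.750).
Jacobian J = [[8·a·b + 4·b^2 + b, 4·a^2 + 8·a·b + a + 3], [-10·a·b - b^2 - 2·b, -5·a^2 - 2·a·b - 2·a]].
At the point, J = [[9.000, 8.500], [-8.000, -3.250]] (det J = 38.750).
Solving J·Δ = −F gives Δ = (-0.226, -0.290).
Then the next iterate is (a, b)₁ = (0.274, 0.710).
Re-evaluating at (0.274, 0.710): F = (1.09025, -0.79372), so ‖F‖₂ = 1.349.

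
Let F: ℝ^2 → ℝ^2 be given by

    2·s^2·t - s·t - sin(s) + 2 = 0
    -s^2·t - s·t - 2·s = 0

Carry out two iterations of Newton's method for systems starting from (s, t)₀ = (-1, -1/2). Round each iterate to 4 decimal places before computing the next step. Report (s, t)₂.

At (-1, -1/2): F = (1.341471, 2.0000).
Jacobian J = [[4·s·t - t - cos(s), 2·s^2 - s], [-2·s·t - t - 2, -s^2 - s]].
At the point, J = [[1.959698, 3.0000], [-2.5000, 0.0000]] (det J = 7.5000).
Solving J·Δ = −F gives Δ = (0.8000, -0.9697).
Then the next iterate is (s, t)₁ = (-0.2000, -1.4697).
Round to (-0.2000, -1.4697) and repeat: F = (1.787153, 0.164848), J = [[1.665393, 0.2800], [-1.118180, 0.1600]].
Δ = (-0.4137, -3.9218), so (s, t)₂ = (-0.6137, -5.3915).

(-0.6137, -5.3915)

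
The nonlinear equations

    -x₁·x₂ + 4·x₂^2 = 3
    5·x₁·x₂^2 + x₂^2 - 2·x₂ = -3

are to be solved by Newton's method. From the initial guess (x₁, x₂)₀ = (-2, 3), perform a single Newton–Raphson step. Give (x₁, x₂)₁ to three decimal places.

(-2.000, 1.500)

At (-2, 3): F = (39.000, -84.000).
Jacobian J = [[-x₂, -x₁ + 8·x₂], [5·x₂^2, 10·x₁·x₂ + 2·x₂ - 2]].
At the point, J = [[-3.000, 26.000], [45.000, -56.000]] (det J = -1002.000).
Solving J·Δ = −F gives Δ = (0.000, -1.500).
Then the next iterate is (x₁, x₂)₁ = (-2.000, 1.500).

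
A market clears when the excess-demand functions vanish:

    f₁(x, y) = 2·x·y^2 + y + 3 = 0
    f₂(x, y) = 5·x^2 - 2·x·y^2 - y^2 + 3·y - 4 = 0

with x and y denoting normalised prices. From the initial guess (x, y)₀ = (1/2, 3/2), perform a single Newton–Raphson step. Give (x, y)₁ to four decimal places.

(-0.0968, 0.4839)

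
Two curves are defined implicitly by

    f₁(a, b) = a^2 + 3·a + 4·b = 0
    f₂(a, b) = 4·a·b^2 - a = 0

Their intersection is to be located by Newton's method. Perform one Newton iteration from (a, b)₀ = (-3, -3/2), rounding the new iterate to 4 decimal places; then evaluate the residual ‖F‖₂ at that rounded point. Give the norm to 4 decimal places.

At (-3, -3/2): F = (-6.0000, -24.0000).
Jacobian J = [[2·a + 3, 4], [4·b^2 - 1, 8·a·b]].
At the point, J = [[-3.0000, 4.0000], [8.0000, 36.0000]] (det J = -140.0000).
Solving J·Δ = −F gives Δ = (-0.8571, 0.8571).
Then the next iterate is (a, b)₁ = (-3.8571, -0.6429).
Re-evaluating at (-3.8571, -0.6429): F = (0.734320, -2.519773), so ‖F‖₂ = 2.6246.

2.6246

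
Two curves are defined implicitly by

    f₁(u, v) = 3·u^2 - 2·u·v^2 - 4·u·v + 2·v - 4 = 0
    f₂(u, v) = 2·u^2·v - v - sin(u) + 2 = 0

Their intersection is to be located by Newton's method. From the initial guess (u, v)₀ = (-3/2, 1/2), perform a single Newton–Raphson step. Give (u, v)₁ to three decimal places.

(-5.513, -4.377)

At (-3/2, 1/2): F = (7.500, 4.74749).
Jacobian J = [[6·u - 2·v^2 - 4·v, -4·u·v - 4·u + 2], [4·u·v - cos(u), 2·u^2 - 1]].
At the point, J = [[-11.500, 11.000], [-3.07074, 3.500]] (det J = -6.47189).
Solving J·Δ = −F gives Δ = (-4.013, -4.877).
Then the next iterate is (u, v)₁ = (-5.513, -4.377).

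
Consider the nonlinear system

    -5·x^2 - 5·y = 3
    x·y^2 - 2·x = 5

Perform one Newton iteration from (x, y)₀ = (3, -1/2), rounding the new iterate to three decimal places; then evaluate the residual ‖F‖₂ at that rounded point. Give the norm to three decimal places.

At (3, -1/2): F = (-45.500, -10.250).
Jacobian J = [[-10·x, -5], [y^2 - 2, 2·x·y]].
At the point, J = [[-30.000, -5.000], [-1.750, -3.000]] (det J = 81.250).
Solving J·Δ = −F gives Δ = (-1.049, -2.805).
Then the next iterate is (x, y)₁ = (1.951, -3.305).
Re-evaluating at (1.951, -3.305): F = (-5.50700, 12.40882), so ‖F‖₂ = 13.576.

13.576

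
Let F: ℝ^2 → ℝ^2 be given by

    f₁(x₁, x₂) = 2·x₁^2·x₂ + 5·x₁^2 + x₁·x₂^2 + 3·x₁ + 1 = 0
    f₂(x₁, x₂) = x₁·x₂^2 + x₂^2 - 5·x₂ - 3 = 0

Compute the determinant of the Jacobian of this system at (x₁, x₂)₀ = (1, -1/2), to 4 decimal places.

-79.0000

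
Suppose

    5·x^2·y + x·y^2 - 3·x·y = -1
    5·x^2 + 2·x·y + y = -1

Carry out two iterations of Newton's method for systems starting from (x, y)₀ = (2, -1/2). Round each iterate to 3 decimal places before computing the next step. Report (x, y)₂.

(0.846, -1.472)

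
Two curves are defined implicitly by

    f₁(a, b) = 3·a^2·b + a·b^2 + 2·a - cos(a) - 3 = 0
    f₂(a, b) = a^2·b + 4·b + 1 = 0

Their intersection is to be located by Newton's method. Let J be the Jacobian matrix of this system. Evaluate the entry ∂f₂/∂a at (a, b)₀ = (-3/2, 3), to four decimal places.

-9.0000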